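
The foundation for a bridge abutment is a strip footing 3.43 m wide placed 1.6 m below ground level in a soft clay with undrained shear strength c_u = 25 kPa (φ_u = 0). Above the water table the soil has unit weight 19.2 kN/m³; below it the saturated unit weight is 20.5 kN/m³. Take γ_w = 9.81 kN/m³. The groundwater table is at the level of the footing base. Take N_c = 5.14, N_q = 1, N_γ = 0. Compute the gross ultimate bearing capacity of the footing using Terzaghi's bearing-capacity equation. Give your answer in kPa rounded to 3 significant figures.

q_ult ≈ 159 kPa

Overburden at base level: q = 19.2 × 1.6 = 30.72 kPa.
Cohesion term c·N_c = 25 × 5.14 = 128.5 kPa; surcharge term q·N_q = 30.72 × 1 = 30.72 kPa.
q_ult = 128.5 + 30.72 = 159.22 kPa.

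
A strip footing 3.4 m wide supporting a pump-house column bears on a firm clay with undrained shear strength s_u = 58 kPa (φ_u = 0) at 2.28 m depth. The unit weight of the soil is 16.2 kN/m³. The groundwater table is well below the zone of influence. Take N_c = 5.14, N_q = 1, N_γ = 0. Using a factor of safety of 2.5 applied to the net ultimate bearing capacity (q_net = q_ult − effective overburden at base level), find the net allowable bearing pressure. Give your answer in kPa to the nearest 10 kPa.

q_all(net) ≈ 120 kPa

Overburden at base level: q = 16.2 × 2.28 = 36.936 kPa.
Cohesion term c·N_c = 58 × 5.14 = 298.12 kPa; surcharge term q·N_q = 36.936 × 1 = 36.936 kPa.
q_ult = 298.12 + 36.936 = 335.06 kPa.
Net ultimate: q_net = 335.06 − 36.936 = 298.12 kPa.
q_all(net) = 298.12 / 2.5 = 119.25 kPa.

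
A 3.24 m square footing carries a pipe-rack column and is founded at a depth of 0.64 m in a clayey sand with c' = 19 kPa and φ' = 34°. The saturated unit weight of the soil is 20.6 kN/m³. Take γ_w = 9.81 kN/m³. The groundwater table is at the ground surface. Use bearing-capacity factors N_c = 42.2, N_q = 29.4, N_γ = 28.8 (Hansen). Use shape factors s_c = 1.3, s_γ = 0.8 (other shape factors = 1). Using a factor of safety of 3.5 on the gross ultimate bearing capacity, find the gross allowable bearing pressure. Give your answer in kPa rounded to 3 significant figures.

γ' = 20.6 − 9.81 = 10.79 kN/m³ (submerged throughout). q = 10.79 × 0.64 = 6.9056 kPa; the same γ' applies in the ½γBN_γ term.
c·N_c·s_c = 19 × 42.2 × 1.3 = 1042.3 kPa
q·N_q = 6.9056 × 29.4 = 203.02 kPa
0.5·γ·B·N_γ·s_γ = 0.5 × 10.79 × 3.24 × 28.8 × 0.8 = 402.73 kPa
q_ult = 1042.3 + 203.02 + 402.73 = 1648.1 kPa.
q_all = 1648.1 / 3.5 = 470.89 kPa.

q_all ≈ 471 kPa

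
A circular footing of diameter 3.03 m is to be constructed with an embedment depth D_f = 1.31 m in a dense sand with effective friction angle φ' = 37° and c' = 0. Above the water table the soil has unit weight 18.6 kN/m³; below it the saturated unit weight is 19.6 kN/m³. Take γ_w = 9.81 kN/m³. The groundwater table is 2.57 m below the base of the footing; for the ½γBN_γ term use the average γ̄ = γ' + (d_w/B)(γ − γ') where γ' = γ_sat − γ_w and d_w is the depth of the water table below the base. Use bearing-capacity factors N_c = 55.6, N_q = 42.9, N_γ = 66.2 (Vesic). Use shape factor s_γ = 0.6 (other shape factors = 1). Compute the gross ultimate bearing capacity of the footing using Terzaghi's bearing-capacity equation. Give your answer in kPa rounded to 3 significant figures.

q = γ·D_f = 18.6 × 1.31 = 24.366 kPa.
γ' = 9.79 kN/m³; averaging over the depth B below the base, γ̄ = γ' + (d_w/B)(γ − γ') = 17.263 kN/m³.
q·N_q = 24.366 × 42.9 = 1045.3 kPa
0.5·γ·B·N_γ·s_γ = 0.5 × 17.263 × 3.03 × 66.2 × 0.6 = 1038.8 kPa
q_ult = 1045.3 + 1038.8 = 2084.1 kPa.

q_ult ≈ 2080 kPa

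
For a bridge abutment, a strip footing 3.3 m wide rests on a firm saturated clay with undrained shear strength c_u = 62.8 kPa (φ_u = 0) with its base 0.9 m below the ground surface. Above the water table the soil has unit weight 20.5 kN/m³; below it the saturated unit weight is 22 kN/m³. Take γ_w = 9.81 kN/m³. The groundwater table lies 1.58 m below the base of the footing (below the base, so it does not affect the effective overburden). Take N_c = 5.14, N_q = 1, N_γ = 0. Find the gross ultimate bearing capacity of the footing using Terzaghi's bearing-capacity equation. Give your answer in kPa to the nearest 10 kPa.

Effective surcharge at the founding depth q = γ·D_f = 20.5 × 0.9 = 18.45 kPa.
q_ult = c·N_c + q·N_q
     = 62.8 × 5.14 + 18.45 × 1
     = 322.79 + 18.45 = 341.24 kPa.

q_ult ≈ 340 kPa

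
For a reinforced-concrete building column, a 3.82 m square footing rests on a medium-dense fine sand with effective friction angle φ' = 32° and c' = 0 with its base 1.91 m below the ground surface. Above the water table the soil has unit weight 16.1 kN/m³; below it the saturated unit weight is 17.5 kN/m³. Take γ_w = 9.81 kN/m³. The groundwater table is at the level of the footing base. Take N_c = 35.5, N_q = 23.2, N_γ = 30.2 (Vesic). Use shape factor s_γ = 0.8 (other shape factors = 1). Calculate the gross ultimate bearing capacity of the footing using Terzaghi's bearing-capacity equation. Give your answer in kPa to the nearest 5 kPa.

q_ult ≈ 1070 kPa

Effective surcharge at the founding depth q = γ·D_f = 16.1 × 1.91 = 30.751 kPa.
The water table coincides with the base, so in the self-weight term γ → γ' = 7.69 kN/m³.
q_ult = q·N_q + 0.5·γ·B·N_γ·s_γ
     = 30.751 × 23.2 + 0.5 × 7.69 × 3.82 × 30.2 × 0.8
     = 713.42 + 354.86 = 1068.3 kPa.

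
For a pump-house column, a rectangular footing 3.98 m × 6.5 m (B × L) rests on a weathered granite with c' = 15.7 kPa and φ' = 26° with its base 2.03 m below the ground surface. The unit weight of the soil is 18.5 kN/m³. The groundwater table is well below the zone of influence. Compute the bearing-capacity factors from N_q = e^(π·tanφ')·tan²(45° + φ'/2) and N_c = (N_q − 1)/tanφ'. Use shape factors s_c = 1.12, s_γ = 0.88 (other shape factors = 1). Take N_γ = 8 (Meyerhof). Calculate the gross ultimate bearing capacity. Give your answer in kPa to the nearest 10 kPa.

tan26° = 0.4877, so N_q = e^(π×0.4877)·tan²(58°) = 4.629 × 2.561 = 11.85.
N_c = (11.85 − 1)/tan26° = 22.25.
Overburden at base level: q = 18.5 × 2.03 = 37.555 kPa.
Cohesion term c·N_c·s_c = 15.7 × 22.254 × 1.12 = 391.32 kPa; surcharge term q·N_q = 37.555 × 11.854 = 445.18 kPa; self-weight term 0.5·γ·B·N_γ·s_γ = 0.5 × 18.5 × 3.98 × 8 × 0.88 = 259.18 kPa.
q_ult = 391.32 + 445.18 + 259.18 = 1095.7 kPa.

q_ult ≈ 1100 kPa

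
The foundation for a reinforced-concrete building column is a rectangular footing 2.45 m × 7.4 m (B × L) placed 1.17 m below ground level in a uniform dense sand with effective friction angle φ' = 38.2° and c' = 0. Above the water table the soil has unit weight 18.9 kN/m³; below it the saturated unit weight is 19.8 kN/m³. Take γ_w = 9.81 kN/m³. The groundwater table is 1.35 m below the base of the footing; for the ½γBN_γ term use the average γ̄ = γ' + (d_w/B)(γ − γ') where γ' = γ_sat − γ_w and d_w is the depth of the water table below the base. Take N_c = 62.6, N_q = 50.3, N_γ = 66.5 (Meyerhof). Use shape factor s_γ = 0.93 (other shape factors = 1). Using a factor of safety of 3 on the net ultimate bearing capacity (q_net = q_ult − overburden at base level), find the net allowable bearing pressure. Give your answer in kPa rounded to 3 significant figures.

q_all(net) ≈ 740 kPa

Effective surcharge at the founding depth q = γ·D_f = 18.9 × 1.17 = 22.113 kPa.
With d_w = 1.35 m < B, γ̄ = 9.99 + (1.35/2.45) × (18.9 − 9.99) = 14.9 kN/m³.
q_ult = q·N_q + 0.5·γ·B·N_γ·s_γ
     = 22.113 × 50.3 + 0.5 × 14.9 × 2.45 × 66.5 × 0.93
     = 1112.3 + 1128.8 = 2241.1 kPa.
q_net = 2241.1 − 22.113 = 2219 kPa.
q_all(net) = 2219 / 3 = 739.66 kPa.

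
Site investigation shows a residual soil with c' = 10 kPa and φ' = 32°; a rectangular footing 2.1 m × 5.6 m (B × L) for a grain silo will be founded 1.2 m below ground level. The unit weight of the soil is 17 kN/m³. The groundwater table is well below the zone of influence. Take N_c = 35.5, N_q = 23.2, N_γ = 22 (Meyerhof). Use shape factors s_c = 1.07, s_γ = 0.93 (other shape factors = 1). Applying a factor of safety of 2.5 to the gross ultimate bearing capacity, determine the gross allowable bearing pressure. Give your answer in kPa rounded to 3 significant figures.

q_all ≈ 487 kPa

Effective surcharge at the founding depth q = γ·D_f = 17 × 1.2 = 20.4 kPa.
q_ult = c·N_c·s_c + q·N_q + 0.5·γ·B·N_γ·s_γ
     = 10 × 35.5 × 1.07 + 20.4 × 23.2 + 0.5 × 17 × 2.1 × 22 × 0.93
     = 379.85 + 473.28 + 365.21 = 1218.3 kPa.
q_all = q_ult / FS = 1218.3 / 2.5 = 487.34 kPa.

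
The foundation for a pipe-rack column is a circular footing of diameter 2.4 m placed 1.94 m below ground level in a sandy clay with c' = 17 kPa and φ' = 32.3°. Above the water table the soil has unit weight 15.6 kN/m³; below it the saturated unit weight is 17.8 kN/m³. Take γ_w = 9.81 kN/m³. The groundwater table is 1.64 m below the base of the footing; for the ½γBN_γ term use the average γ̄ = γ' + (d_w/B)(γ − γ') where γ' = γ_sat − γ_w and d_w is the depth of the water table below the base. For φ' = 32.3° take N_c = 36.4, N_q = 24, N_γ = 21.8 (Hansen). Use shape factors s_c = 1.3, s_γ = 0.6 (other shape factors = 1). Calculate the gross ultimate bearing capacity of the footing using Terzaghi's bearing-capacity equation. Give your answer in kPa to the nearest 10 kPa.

Overburden at base level: q = 15.6 × 1.94 = 30.264 kPa.
The water table is 1.64 m below the base (< B = 2.4 m), so the ½γBN_γ term uses γ̄ = γ' + (d_w/B)(γ − γ') = 7.99 + (1.64/2.4)(15.6 − 7.99) = 13.19 kN/m³.
Cohesion term c·N_c·s_c = 17 × 36.4 × 1.3 = 804.44 kPa; surcharge term q·N_q = 30.264 × 24 = 726.34 kPa; self-weight term 0.5·γ·B·N_γ·s_γ = 0.5 × 13.19 × 2.4 × 21.8 × 0.6 = 207.03 kPa.
q_ult = 804.44 + 726.34 + 207.03 = 1737.8 kPa.

q_ult ≈ 1740 kPa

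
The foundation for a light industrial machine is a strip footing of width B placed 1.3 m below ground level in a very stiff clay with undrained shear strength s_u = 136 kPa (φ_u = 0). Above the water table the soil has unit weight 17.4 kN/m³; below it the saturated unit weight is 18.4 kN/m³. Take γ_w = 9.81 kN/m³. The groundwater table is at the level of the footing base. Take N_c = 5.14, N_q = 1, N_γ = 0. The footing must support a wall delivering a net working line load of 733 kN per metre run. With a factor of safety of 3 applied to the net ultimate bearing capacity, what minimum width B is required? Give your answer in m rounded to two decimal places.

q = γ·D_f = 17.4 × 1.3 = 22.62 kPa.
c·N_c = 136 × 5.14 = 699.04 kPa
q·N_q = 22.62 × 1 = 22.62 kPa
q_ult = 699.04 + 22.62 = 721.66 kPa.
For φ = 0 the ½γBN_γ term vanishes, so q_ult is independent of B. q_net = 721.66 − 22.62 = 699.04 kPa; q_all(net) = 699.04/3 = 233.01 kPa.
Required width B = w / q_all(net) = 733 / 233.01 = 3.146 m.

B = 3.15 m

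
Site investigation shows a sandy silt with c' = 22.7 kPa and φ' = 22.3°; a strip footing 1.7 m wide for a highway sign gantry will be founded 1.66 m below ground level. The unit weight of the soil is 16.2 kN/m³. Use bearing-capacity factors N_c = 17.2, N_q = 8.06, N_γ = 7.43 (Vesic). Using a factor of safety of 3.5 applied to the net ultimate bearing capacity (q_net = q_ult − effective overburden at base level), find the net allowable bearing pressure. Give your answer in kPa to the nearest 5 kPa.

q_all(net) ≈ 195 kPa

Overburden at base level: q = 16.2 × 1.66 = 26.892 kPa.
Cohesion term c·N_c = 22.7 × 17.2 = 390.44 kPa; surcharge term q·N_q = 26.892 × 8.06 = 216.75 kPa; self-weight term 0.5·γ·B·N_γ = 0.5 × 16.2 × 1.7 × 7.43 = 102.31 kPa.
q_ult = 390.44 + 216.75 + 102.31 = 709.5 kPa.
Net ultimate: q_net = 709.5 − 26.892 = 682.61 kPa.
q_all(net) = 682.61 / 3.5 = 195.03 kPa.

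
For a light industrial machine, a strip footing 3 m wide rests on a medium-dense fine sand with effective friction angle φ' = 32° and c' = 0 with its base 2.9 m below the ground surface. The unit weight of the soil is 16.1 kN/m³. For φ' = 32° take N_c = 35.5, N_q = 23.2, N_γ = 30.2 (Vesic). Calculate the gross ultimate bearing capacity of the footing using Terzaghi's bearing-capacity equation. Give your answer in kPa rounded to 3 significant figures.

q_ult ≈ 1810 kPa

Effective surcharge at the founding depth q = γ·D_f = 16.1 × 2.9 = 46.69 kPa.
q_ult = q·N_q + 0.5·γ·B·N_γ
     = 46.69 × 23.2 + 0.5 × 16.1 × 3 × 30.2
     = 1083.2 + 729.33 = 1812.5 kPa.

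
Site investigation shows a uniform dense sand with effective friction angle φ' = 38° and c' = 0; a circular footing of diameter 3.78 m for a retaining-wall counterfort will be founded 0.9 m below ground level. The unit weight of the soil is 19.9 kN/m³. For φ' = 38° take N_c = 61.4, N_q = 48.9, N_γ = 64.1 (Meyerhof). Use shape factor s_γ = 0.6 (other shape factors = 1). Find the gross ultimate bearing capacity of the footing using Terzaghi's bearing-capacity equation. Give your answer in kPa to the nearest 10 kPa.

Effective surcharge at the founding depth q = γ·D_f = 19.9 × 0.9 = 17.91 kPa.
q_ult = q·N_q + 0.5·γ·B·N_γ·s_γ
     = 17.91 × 48.9 + 0.5 × 19.9 × 3.78 × 64.1 × 0.6
     = 875.8 + 1446.5 = 2322.3 kPa.

q_ult ≈ 2320 kPa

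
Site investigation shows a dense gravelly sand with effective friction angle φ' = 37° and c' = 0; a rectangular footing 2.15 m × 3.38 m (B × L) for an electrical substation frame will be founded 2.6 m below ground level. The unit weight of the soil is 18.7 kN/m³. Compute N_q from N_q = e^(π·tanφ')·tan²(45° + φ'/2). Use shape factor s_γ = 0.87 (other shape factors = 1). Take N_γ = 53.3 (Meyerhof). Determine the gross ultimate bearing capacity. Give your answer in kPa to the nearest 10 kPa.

tan37° = 0.7536, so N_q = e^(π×0.7536)·tan²(63.5°) = 10.669 × 4.023 = 42.92.
Effective surcharge at the founding depth q = γ·D_f = 18.7 × 2.6 = 48.62 kPa.
q_ult = q·N_q + 0.5·γ·B·N_γ·s_γ
     = 48.62 × 42.92 + 0.5 × 18.7 × 2.15 × 53.3 × 0.87
     = 2086.8 + 932.17 = 3018.9 kPa.

q_ult ≈ 3020 kPa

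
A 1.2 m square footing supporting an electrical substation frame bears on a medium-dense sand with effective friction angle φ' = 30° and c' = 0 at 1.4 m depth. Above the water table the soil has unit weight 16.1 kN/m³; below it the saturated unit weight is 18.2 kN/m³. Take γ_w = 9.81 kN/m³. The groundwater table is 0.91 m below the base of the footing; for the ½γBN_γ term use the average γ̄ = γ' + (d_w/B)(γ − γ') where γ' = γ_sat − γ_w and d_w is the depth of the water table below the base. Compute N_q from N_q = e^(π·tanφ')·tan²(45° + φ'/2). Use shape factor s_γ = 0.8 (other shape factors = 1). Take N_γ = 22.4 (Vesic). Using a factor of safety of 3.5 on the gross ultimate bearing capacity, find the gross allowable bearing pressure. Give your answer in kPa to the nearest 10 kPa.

N_q = e^(π·tan30°)·tan²(60°) = 18.4.
Effective surcharge at the founding depth q = γ·D_f = 16.1 × 1.4 = 22.54 kPa.
With d_w = 0.91 m < B, γ̄ = 8.39 + (0.91/1.2) × (16.1 − 8.39) = 14.237 kN/m³.
q_ult = q·N_q + 0.5·γ·B·N_γ·s_γ
     = 22.54 × 18.401 + 0.5 × 14.237 × 1.2 × 22.4 × 0.8
     = 414.76 + 153.07 = 567.83 kPa.
q_all = 567.83 / 3.5 = 162.24 kPa.

q_all ≈ 160 kPa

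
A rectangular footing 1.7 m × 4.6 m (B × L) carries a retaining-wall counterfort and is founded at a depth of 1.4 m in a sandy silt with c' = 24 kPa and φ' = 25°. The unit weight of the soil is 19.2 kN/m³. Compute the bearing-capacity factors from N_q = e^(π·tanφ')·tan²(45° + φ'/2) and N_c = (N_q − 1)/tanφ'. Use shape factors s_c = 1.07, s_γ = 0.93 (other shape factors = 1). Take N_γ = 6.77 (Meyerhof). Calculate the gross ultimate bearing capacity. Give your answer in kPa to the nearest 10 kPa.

q_ult ≈ 920 kPa

tan25° = 0.4663, so N_q = e^(π×0.4663)·tan²(57.5°) = 4.327 × 2.464 = 10.66.
N_c = (10.66 − 1)/tan25° = 20.72.
q = γ·D_f = 19.2 × 1.4 = 26.88 kPa.
c·N_c·s_c = 24 × 20.721 × 1.07 = 532.1 kPa
q·N_q = 26.88 × 10.662 = 286.6 kPa
0.5·γ·B·N_γ·s_γ = 0.5 × 19.2 × 1.7 × 6.77 × 0.93 = 102.75 kPa
q_ult = 532.1 + 286.6 + 102.75 = 921.45 kPa.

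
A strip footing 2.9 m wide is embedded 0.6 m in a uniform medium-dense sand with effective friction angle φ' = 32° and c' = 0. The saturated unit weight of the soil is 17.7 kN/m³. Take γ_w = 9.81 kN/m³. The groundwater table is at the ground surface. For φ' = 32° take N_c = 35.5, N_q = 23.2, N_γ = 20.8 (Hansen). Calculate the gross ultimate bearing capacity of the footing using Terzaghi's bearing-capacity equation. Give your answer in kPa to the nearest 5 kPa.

Water table at ground surface, so effective unit weight γ' = 17.7 − 9.81 = 7.89 kN/m³ is used throughout; overburden q = 7.89 × 0.6 = 4.734 kPa; the same γ' applies in the ½γBN_γ term.
Surcharge term q·N_q = 4.734 × 23.2 = 109.83 kPa; self-weight term 0.5·γ·B·N_γ = 0.5 × 7.89 × 2.9 × 20.8 = 237.96 kPa.
q_ult = 109.83 + 237.96 = 347.79 kPa.

q_ult ≈ 350 kPa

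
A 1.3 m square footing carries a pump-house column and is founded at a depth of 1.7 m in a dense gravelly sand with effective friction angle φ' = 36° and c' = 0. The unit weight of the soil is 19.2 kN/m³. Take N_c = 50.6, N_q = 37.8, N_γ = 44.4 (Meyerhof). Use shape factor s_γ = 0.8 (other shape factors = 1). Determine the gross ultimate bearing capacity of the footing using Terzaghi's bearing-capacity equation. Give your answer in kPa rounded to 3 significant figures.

q_ult ≈ 1680 kPa

q = γ·D_f = 19.2 × 1.7 = 32.64 kPa.
q·N_q = 32.64 × 37.8 = 1233.8 kPa
0.5·γ·B·N_γ·s_γ = 0.5 × 19.2 × 1.3 × 44.4 × 0.8 = 443.29 kPa
q_ult = 1233.8 + 443.29 = 1677.1 kPa.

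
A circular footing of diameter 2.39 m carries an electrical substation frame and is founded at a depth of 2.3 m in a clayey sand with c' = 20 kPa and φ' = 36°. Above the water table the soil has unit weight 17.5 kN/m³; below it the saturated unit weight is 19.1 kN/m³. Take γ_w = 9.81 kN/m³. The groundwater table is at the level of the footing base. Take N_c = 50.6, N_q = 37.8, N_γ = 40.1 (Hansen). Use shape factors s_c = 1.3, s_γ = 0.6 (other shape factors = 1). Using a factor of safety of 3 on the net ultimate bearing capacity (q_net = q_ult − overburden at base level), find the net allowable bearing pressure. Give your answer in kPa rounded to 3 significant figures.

Overburden at base level: q = 17.5 × 2.3 = 40.25 kPa.
Below the base the soil is submerged, so the ½γBN_γ term uses γ' = 19.1 − 9.81 = 9.29 kN/m³.
Cohesion term c·N_c·s_c = 20 × 50.6 × 1.3 = 1315.6 kPa; surcharge term q·N_q = 40.25 × 37.8 = 1521.4 kPa; self-weight term 0.5·γ·B·N_γ·s_γ = 0.5 × 9.29 × 2.39 × 40.1 × 0.6 = 267.1 kPa.
q_ult = 1315.6 + 1521.4 + 267.1 = 3104.2 kPa.
q_net = 3104.2 − 40.25 = 3063.9 kPa.
q_all(net) = 3063.9 / 3 = 1021.3 kPa.

q_all(net) ≈ 1020 kPa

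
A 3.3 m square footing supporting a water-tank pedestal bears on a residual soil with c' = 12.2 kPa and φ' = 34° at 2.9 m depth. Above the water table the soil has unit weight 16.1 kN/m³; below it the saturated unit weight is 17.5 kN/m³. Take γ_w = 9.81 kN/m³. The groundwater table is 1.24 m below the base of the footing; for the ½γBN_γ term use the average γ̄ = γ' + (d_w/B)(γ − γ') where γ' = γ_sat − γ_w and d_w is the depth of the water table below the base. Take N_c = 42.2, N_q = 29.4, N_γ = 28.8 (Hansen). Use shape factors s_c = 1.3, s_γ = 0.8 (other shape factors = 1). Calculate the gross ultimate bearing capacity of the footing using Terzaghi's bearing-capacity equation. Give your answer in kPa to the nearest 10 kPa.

q_ult ≈ 2450 kPa

Overburden at base level: q = 16.1 × 2.9 = 46.69 kPa.
The water table is 1.24 m below the base (< B = 3.3 m), so the ½γBN_γ term uses γ̄ = γ' + (d_w/B)(γ − γ') = 7.69 + (1.24/3.3)(16.1 − 7.69) = 10.85 kN/m³.
Cohesion term c·N_c·s_c = 12.2 × 42.2 × 1.3 = 669.29 kPa; surcharge term q·N_q = 46.69 × 29.4 = 1372.7 kPa; self-weight term 0.5·γ·B·N_γ·s_γ = 0.5 × 10.85 × 3.3 × 28.8 × 0.8 = 412.48 kPa.
q_ult = 669.29 + 1372.7 + 412.48 = 2454.5 kPa.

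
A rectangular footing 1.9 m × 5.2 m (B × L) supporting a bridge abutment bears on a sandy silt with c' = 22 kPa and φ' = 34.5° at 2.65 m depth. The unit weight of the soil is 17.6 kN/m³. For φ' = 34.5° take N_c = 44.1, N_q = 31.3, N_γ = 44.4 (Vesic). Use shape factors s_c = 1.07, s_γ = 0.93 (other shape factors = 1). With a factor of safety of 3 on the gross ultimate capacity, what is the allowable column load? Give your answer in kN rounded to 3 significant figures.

Effective surcharge at the founding depth q = γ·D_f = 17.6 × 2.65 = 46.64 kPa.
q_ult = c·N_c·s_c + q·N_q + 0.5·γ·B·N_γ·s_γ
     = 22 × 44.1 × 1.07 + 46.64 × 31.3 + 0.5 × 17.6 × 1.9 × 44.4 × 0.93
     = 1038.1 + 1459.8 + 690.4 = 3188.3 kPa.
Gross allowable pressure q_all = 3188.3 / 3 = 1062.8 kPa.
Footing area = 9.88 m², so allowable column load = 1062.8 × 9.88 = 10500 kN.

P_all ≈ 10500 kN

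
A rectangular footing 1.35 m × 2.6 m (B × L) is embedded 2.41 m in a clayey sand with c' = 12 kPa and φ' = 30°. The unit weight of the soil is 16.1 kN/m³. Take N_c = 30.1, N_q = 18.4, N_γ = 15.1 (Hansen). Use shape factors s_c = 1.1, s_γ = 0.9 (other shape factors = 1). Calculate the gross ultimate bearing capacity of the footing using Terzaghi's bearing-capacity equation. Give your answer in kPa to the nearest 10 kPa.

Overburden at base level: q = 16.1 × 2.41 = 38.801 kPa.
Cohesion term c·N_c·s_c = 12 × 30.1 × 1.1 = 397.32 kPa; surcharge term q·N_q = 38.801 × 18.4 = 713.94 kPa; self-weight term 0.5·γ·B·N_γ·s_γ = 0.5 × 16.1 × 1.35 × 15.1 × 0.9 = 147.69 kPa.
q_ult = 397.32 + 713.94 + 147.69 = 1258.9 kPa.

q_ult ≈ 1260 kPa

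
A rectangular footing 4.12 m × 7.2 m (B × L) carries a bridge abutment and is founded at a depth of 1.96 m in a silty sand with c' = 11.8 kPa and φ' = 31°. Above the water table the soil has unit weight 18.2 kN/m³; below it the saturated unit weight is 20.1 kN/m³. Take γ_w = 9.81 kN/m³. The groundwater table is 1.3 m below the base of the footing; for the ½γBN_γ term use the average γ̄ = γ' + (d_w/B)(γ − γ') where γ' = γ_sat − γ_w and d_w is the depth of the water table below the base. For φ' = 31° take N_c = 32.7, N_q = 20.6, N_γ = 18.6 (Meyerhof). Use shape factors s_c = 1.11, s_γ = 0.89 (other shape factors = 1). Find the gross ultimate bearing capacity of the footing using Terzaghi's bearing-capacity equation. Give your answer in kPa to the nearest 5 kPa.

q = γ·D_f = 18.2 × 1.96 = 35.672 kPa.
γ' = 10.29 kN/m³; averaging over the depth B below the base, γ̄ = γ' + (d_w/B)(γ − γ') = 12.786 kN/m³.
c·N_c·s_c = 11.8 × 32.7 × 1.11 = 428.3 kPa
q·N_q = 35.672 × 20.6 = 734.84 kPa
0.5·γ·B·N_γ·s_γ = 0.5 × 12.786 × 4.12 × 18.6 × 0.89 = 436.01 kPa
q_ult = 428.3 + 734.84 + 436.01 = 1599.2 kPa.

q_ult ≈ 1600 kPa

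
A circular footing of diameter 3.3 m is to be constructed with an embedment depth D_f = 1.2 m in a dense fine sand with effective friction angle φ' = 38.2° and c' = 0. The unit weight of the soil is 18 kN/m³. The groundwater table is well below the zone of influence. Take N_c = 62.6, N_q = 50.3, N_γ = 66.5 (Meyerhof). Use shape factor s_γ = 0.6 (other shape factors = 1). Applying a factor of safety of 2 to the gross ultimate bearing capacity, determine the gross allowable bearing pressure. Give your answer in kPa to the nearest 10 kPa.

q_all ≈ 1140 kPa

Effective surcharge at the founding depth q = γ·D_f = 18 × 1.2 = 21.6 kPa.
q_ult = q·N_q + 0.5·γ·B·N_γ·s_γ
     = 21.6 × 50.3 + 0.5 × 18 × 3.3 × 66.5 × 0.6
     = 1086.5 + 1185 = 2271.5 kPa.
q_all = q_ult / FS = 2271.5 / 2 = 1135.8 kPa.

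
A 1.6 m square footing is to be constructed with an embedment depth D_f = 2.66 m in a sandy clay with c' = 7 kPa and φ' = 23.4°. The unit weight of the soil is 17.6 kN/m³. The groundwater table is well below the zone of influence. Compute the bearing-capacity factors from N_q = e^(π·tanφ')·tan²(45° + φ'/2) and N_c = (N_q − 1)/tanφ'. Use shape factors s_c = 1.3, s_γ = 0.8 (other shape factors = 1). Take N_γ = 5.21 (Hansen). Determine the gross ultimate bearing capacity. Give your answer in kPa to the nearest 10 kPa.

tan23.4° = 0.4327, so N_q = e^(π×0.4327)·tan²(56.7°) = 3.894 × 2.318 = 9.03.
N_c = (9.03 − 1)/tan23.4° = 18.54.
q = γ·D_f = 17.6 × 2.66 = 46.816 kPa.
c·N_c·s_c = 7 × 18.545 × 1.3 = 168.76 kPa
q·N_q = 46.816 × 9.0251 = 422.52 kPa
0.5·γ·B·N_γ·s_γ = 0.5 × 17.6 × 1.6 × 5.21 × 0.8 = 58.685 kPa
q_ult = 168.76 + 422.52 + 58.685 = 649.96 kPa.

q_ult ≈ 650 kPa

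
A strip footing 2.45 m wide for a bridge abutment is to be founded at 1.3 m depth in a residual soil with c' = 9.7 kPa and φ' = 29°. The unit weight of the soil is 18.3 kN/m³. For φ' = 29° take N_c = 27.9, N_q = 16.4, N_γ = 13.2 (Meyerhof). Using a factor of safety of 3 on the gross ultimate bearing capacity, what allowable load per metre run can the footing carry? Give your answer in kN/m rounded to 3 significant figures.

≈ 781 kN/m

Overburden at base level: q = 18.3 × 1.3 = 23.79 kPa.
Cohesion term c·N_c = 9.7 × 27.9 = 270.63 kPa; surcharge term q·N_q = 23.79 × 16.4 = 390.16 kPa; self-weight term 0.5·γ·B·N_γ = 0.5 × 18.3 × 2.45 × 13.2 = 295.91 kPa.
q_ult = 270.63 + 390.16 + 295.91 = 956.7 kPa.
Gross allowable pressure q_all = 956.7 / 3 = 318.9 kPa.
Allowable wall load = q_all × B = 318.9 × 2.45 = 781.3 kN per metre run.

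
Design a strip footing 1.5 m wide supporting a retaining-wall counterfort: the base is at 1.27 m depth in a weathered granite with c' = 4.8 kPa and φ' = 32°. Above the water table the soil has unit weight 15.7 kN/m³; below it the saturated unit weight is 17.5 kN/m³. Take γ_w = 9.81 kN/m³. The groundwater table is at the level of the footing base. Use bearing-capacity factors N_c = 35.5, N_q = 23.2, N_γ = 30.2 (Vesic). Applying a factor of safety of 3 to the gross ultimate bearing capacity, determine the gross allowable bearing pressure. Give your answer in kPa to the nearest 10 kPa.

q_all ≈ 270 kPa

q = γ·D_f = 15.7 × 1.27 = 19.939 kPa.
For the ½γBN_γ term take γ' = 17.5 − 9.81 = 7.69 kN/m³ (soil below base is submerged).
c·N_c = 4.8 × 35.5 = 170.4 kPa
q·N_q = 19.939 × 23.2 = 462.58 kPa
0.5·γ·B·N_γ = 0.5 × 7.69 × 1.5 × 30.2 = 174.18 kPa
q_ult = 170.4 + 462.58 + 174.18 = 807.16 kPa.
q_all = q_ult / FS = 807.16 / 3 = 269.05 kPa.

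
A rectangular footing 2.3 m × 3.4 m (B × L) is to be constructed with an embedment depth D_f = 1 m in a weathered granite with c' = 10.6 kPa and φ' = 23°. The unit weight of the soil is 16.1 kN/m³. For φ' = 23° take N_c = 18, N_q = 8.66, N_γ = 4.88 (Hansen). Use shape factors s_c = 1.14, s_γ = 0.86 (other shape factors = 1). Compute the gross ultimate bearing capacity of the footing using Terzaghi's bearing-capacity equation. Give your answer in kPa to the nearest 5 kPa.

q_ult ≈ 435 kPa

Effective surcharge at the founding depth q = γ·D_f = 16.1 × 1 = 16.1 kPa.
q_ult = c·N_c·s_c + q·N_q + 0.5·γ·B·N_γ·s_γ
     = 10.6 × 18 × 1.14 + 16.1 × 8.66 + 0.5 × 16.1 × 2.3 × 4.88 × 0.86
     = 217.51 + 139.43 + 77.704 = 434.64 kPa.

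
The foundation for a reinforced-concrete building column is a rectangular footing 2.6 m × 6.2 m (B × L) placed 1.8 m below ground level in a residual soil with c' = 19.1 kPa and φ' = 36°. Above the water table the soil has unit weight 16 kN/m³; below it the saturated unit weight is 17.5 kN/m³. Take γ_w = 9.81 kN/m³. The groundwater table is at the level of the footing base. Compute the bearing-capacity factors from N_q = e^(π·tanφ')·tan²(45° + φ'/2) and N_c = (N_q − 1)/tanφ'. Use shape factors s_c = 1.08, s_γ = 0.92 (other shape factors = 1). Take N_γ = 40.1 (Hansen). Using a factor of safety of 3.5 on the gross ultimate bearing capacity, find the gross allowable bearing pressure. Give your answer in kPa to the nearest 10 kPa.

q_all ≈ 710 kPa

N_q = e^(π·tan36°)·tan²(63°) = 37.75; N_c = (N_q − 1)/tanφ' = 50.59.
q = γ·D_f = 16 × 1.8 = 28.8 kPa.
For the ½γBN_γ term take γ' = 17.5 − 9.81 = 7.69 kN/m³ (soil below base is submerged).
c·N_c·s_c = 19.1 × 50.585 × 1.08 = 1043.5 kPa
q·N_q = 28.8 × 37.752 = 1087.3 kPa
0.5·γ·B·N_γ·s_γ = 0.5 × 7.69 × 2.6 × 40.1 × 0.92 = 368.81 kPa
q_ult = 1043.5 + 1087.3 + 368.81 = 2499.6 kPa.
q_all = 2499.6 / 3.5 = 714.16 kPa.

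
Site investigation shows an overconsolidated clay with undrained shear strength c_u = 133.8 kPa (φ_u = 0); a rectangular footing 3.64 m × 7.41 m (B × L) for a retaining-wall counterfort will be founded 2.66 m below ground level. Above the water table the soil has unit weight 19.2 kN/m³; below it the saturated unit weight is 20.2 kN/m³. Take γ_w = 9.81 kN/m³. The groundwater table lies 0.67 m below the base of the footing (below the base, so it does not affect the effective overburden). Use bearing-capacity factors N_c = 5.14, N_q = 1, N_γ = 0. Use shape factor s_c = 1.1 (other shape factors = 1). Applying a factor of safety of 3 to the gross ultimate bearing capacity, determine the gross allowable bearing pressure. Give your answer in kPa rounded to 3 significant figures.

q_all ≈ 269 kPa

Overburden at base level: q = 19.2 × 2.66 = 51.072 kPa.
Cohesion term c·N_c·s_c = 133.8 × 5.14 × 1.1 = 756.51 kPa; surcharge term q·N_q = 51.072 × 1 = 51.072 kPa.
q_ult = 756.51 + 51.072 = 807.58 kPa.
q_all = q_ult / FS = 807.58 / 3 = 269.19 kPa.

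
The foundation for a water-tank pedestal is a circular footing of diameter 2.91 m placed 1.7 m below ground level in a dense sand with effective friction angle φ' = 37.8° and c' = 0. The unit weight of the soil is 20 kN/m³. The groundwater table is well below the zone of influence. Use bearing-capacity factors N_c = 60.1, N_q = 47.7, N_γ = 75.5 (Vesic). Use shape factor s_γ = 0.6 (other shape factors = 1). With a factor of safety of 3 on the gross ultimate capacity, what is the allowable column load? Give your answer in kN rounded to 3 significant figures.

P_all ≈ 6520 kN

Overburden at base level: q = 20 × 1.7 = 34 kPa.
Surcharge term q·N_q = 34 × 47.7 = 1621.8 kPa; self-weight term 0.5·γ·B·N_γ·s_γ = 0.5 × 20 × 2.91 × 75.5 × 0.6 = 1318.2 kPa.
q_ult = 1621.8 + 1318.2 = 2940 kPa.
Gross allowable pressure q_all = 2940 / 3 = 980.01 kPa.
Footing area = 6.6508 m², so allowable column load = 980.01 × 6.6508 = 6517.9 kN.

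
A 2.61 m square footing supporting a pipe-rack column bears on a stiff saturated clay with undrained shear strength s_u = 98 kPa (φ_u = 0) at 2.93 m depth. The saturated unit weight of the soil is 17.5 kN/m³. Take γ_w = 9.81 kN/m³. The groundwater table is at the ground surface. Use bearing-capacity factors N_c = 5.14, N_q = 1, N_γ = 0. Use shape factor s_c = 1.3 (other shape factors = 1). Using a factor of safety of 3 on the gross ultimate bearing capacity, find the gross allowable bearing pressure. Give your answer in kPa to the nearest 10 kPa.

Water table at ground surface, so effective unit weight γ' = 17.5 − 9.81 = 7.69 kN/m³ is used throughout; overburden q = 7.69 × 2.93 = 22.532 kPa.
Cohesion term c·N_c·s_c = 98 × 5.14 × 1.3 = 654.84 kPa; surcharge term q·N_q = 22.532 × 1 = 22.532 kPa.
q_ult = 654.84 + 22.532 = 677.37 kPa.
q_all = 677.37 / 3 = 225.79 kPa.

q_all ≈ 230 kPa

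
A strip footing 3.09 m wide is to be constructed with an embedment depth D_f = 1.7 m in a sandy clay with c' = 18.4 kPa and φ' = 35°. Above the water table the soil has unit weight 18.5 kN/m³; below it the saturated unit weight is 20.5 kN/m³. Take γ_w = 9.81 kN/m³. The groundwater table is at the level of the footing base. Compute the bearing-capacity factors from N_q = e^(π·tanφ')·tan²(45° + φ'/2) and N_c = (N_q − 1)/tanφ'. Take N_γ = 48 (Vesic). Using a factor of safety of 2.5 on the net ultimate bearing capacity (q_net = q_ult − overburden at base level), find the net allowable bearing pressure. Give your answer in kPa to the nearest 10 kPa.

N_q = e^(π·tan35°)·tan²(62.5°) = 33.3; N_c = (N_q − 1)/tanφ' = 46.12.
Effective surcharge at the founding depth q = γ·D_f = 18.5 × 1.7 = 31.45 kPa.
The water table coincides with the base, so in the self-weight term γ → γ' = 10.69 kN/m³.
q_ult = c·N_c + q·N_q + 0.5·γ·B·N_γ
     = 18.4 × 46.124 + 31.45 × 33.296 + 0.5 × 10.69 × 3.09 × 48
     = 848.67 + 1047.2 + 792.77 = 2688.6 kPa.
q_net = 2688.6 − 31.45 = 2657.2 kPa.
q_all(net) = 2657.2 / 2.5 = 1062.9 kPa.

q_all(net) ≈ 1060 kPa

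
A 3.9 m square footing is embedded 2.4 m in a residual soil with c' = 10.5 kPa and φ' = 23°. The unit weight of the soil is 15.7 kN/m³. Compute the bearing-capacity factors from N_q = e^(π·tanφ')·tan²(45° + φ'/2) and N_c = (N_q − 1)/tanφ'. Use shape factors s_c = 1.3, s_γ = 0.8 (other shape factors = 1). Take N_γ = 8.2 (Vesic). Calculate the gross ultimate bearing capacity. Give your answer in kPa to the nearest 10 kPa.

tan23° = 0.4245, so N_q = e^(π×0.4245)·tan²(56.5°) = 3.794 × 2.283 = 8.66.
N_c = (8.66 − 1)/tan23° = 18.05.
q = γ·D_f = 15.7 × 2.4 = 37.68 kPa.
c·N_c·s_c = 10.5 × 18.049 × 1.3 = 246.36 kPa
q·N_q = 37.68 × 8.6612 = 326.35 kPa
0.5·γ·B·N_γ·s_γ = 0.5 × 15.7 × 3.9 × 8.2 × 0.8 = 200.83 kPa
q_ult = 246.36 + 326.35 + 200.83 = 773.55 kPa.

q_ult ≈ 770 kPa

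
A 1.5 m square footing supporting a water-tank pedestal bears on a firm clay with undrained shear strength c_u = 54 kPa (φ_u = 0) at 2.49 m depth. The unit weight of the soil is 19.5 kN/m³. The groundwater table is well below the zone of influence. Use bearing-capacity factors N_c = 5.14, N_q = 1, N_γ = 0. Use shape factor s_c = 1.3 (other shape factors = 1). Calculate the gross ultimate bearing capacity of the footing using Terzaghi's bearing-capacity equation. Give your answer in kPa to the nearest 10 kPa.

q_ult ≈ 410 kPa

Overburden at base level: q = 19.5 × 2.49 = 48.555 kPa.
Cohesion term c·N_c·s_c = 54 × 5.14 × 1.3 = 360.83 kPa; surcharge term q·N_q = 48.555 × 1 = 48.555 kPa.
q_ult = 360.83 + 48.555 = 409.38 kPa.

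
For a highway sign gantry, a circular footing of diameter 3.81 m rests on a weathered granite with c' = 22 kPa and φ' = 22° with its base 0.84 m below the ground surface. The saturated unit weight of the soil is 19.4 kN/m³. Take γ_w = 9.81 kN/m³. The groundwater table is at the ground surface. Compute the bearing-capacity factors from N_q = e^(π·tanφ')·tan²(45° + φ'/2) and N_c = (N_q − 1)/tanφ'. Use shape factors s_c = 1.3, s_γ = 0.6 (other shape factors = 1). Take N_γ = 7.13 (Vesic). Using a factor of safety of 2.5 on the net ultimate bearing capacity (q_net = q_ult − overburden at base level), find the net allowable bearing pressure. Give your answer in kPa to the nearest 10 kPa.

N_q = e^(π·tan22°)·tan²(56°) = 7.82; N_c = (N_q − 1)/tanφ' = 16.88.
With the water table at the surface the whole profile is submerged: γ' = 19.4 − 9.81 = 9.59 kN/m³, so q = γ'·D_f = 8.0556 kPa; the same γ' applies in the ½γBN_γ term.
q_ult = c·N_c·s_c + q·N_q + 0.5·γ·B·N_γ·s_γ
     = 22 × 16.883 × 1.3 + 8.0556 × 7.8211 + 0.5 × 9.59 × 3.81 × 7.13 × 0.6
     = 482.85 + 63.004 + 78.155 = 624.01 kPa.
q_net = 624.01 − 8.0556 = 615.95 kPa.
q_all(net) = 615.95 / 2.5 = 246.38 kPa.

q_all(net) ≈ 250 kPa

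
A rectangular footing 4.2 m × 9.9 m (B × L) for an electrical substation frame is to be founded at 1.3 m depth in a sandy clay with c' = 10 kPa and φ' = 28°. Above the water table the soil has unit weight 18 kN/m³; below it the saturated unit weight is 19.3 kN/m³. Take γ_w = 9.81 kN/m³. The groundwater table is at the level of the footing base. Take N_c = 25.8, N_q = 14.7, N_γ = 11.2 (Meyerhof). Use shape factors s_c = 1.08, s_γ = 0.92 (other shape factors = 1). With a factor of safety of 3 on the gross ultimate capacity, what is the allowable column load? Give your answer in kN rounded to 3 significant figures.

Overburden at base level: q = 18 × 1.3 = 23.4 kPa.
Below the base the soil is submerged, so the ½γBN_γ term uses γ' = 19.3 − 9.81 = 9.49 kN/m³.
Cohesion term c·N_c·s_c = 10 × 25.8 × 1.08 = 278.64 kPa; surcharge term q·N_q = 23.4 × 14.7 = 343.98 kPa; self-weight term 0.5·γ·B·N_γ·s_γ = 0.5 × 9.49 × 4.2 × 11.2 × 0.92 = 205.35 kPa.
q_ult = 278.64 + 343.98 + 205.35 = 827.97 kPa.
Gross allowable pressure q_all = 827.97 / 3 = 275.99 kPa.
Footing area = 41.58 m², so allowable column load = 275.99 × 41.58 = 11476 kN.

P_all ≈ 11500 kN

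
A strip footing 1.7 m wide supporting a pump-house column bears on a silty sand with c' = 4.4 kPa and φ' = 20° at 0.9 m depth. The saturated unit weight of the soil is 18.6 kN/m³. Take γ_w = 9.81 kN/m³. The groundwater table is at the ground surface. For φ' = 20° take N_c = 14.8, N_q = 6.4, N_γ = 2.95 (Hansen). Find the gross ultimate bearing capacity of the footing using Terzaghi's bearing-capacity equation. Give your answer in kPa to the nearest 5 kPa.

Water table at ground surface, so effective unit weight γ' = 18.6 − 9.81 = 8.79 kN/m³ is used throughout; overburden q = 8.79 × 0.9 = 7.911 kPa; the same γ' applies in the ½γBN_γ term.
Cohesion term c·N_c = 4.4 × 14.8 = 65.12 kPa; surcharge term q·N_q = 7.911 × 6.4 = 50.63 kPa; self-weight term 0.5·γ·B·N_γ = 0.5 × 8.79 × 1.7 × 2.95 = 22.041 kPa.
q_ult = 65.12 + 50.63 + 22.041 = 137.79 kPa.

q_ult ≈ 140 kPa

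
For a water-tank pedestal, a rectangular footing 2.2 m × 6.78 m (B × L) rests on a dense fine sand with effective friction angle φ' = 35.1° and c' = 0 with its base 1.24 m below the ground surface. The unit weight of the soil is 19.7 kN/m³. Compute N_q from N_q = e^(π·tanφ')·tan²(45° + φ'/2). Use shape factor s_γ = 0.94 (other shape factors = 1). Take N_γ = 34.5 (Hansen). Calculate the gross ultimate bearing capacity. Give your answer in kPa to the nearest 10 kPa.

tan35.1° = 0.7028, so N_q = e^(π×0.7028)·tan²(62.55°) = 9.097 × 3.706 = 33.71.
Overburden at base level: q = 19.7 × 1.24 = 24.428 kPa.
Surcharge term q·N_q = 24.428 × 33.713 = 823.54 kPa; self-weight term 0.5·γ·B·N_γ·s_γ = 0.5 × 19.7 × 2.2 × 34.5 × 0.94 = 702.76 kPa.
q_ult = 823.54 + 702.76 = 1526.3 kPa.

q_ult ≈ 1530 kPa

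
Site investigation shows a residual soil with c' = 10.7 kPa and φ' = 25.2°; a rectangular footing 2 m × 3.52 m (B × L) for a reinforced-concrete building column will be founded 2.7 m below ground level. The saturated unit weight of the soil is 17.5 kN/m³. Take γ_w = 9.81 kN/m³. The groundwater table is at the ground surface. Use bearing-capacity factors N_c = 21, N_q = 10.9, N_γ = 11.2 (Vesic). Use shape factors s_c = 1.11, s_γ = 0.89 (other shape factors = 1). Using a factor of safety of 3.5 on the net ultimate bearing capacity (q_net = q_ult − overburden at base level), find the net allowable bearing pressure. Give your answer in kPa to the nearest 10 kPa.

q_all(net) ≈ 150 kPa

γ' = 17.5 − 9.81 = 7.69 kN/m³ (submerged throughout). q = 7.69 × 2.7 = 20.763 kPa; the same γ' applies in the ½γBN_γ term.
c·N_c·s_c = 10.7 × 21 × 1.11 = 249.42 kPa
q·N_q = 20.763 × 10.9 = 226.32 kPa
0.5·γ·B·N_γ·s_γ = 0.5 × 7.69 × 2 × 11.2 × 0.89 = 76.654 kPa
q_ult = 249.42 + 226.32 + 76.654 = 552.39 kPa.
q_net = 552.39 − 20.763 = 531.62 kPa.
q_all(net) = 531.62 / 3.5 = 151.89 kPa.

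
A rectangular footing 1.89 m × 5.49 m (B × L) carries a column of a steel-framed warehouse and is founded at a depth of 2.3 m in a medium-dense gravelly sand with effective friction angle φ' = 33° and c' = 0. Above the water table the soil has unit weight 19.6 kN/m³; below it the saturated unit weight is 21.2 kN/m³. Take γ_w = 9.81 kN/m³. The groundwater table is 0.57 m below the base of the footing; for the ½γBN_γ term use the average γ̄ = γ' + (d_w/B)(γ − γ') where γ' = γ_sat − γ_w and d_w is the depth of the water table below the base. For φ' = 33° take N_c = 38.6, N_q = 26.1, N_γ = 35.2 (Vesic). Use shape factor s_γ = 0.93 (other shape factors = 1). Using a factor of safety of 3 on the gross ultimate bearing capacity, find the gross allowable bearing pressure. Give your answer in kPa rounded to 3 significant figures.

q_all ≈ 535 kPa

Overburden at base level: q = 19.6 × 2.3 = 45.08 kPa.
The water table is 0.57 m below the base (< B = 1.89 m), so the ½γBN_γ term uses γ̄ = γ' + (d_w/B)(γ − γ') = 11.39 + (0.57/1.89)(19.6 − 11.39) = 13.866 kN/m³.
Surcharge term q·N_q = 45.08 × 26.1 = 1176.6 kPa; self-weight term 0.5·γ·B·N_γ·s_γ = 0.5 × 13.866 × 1.89 × 35.2 × 0.93 = 428.95 kPa.
q_ult = 1176.6 + 428.95 = 1605.5 kPa.
q_all = 1605.5 / 3 = 535.18 kPa.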